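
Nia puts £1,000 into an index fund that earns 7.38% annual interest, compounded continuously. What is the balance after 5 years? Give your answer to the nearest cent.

£1,446.29

A = P·e^(rt) = 1,000·e^(0.0738·5) = 1,000·e^0.369.
e^0.369 ≈ 1.446287604, so A ≈ 1,446.2876.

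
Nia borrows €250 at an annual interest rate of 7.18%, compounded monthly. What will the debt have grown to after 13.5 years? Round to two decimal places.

€657.12

Growth factor = (1 + 0.0718/12)^162 ≈ 2.62849567.
A ≈ 250 × 2.62849567 ≈ 657.1239.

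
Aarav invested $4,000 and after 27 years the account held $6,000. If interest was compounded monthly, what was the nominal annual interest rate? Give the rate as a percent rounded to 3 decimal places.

1.503%

(1 + r/12)^324 = 6,000/4,000 = 1.5.
1 + r/12 = 1.5^(1/324) ≈ 1.001252, so r/12 ≈ 0.00125222.
r ≈ 12·0.00125222 = 1.50266%.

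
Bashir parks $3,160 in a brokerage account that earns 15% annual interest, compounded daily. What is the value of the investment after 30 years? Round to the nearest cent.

$284,191.31

Growth factor = (1 + 0.15/365)^10950 ≈ 89.9339575281.
A ≈ 3,160 × 89.9339575281 ≈ 284,191.3058.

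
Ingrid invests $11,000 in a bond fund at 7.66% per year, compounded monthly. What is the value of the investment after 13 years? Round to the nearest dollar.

Periodic rate = 7.66%/12 = 0.00638333; periods = 12·13 = 156.
A = 11,000·(1 + 0.0766/12)^156 ≈ 11,000·2.6983357638 ≈ 29,681.6934.

$29,682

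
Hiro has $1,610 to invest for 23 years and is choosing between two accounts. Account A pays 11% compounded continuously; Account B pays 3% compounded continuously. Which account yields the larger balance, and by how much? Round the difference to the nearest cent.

A: e^(0.11·23) = e^2.53 ≈ 12.553506137, so 1,610 × 12.553506137 ≈ 20,211.1449.
B: e^(0.03·23) = e^0.69 ≈ 1.993715533, so 1,610 × 1.993715533 ≈ 3,209.8820.
Difference ≈ 17,001.2629 in favor of A.

Account A, by $17,001.26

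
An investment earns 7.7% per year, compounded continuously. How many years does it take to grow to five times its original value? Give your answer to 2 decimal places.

20.90 years

e^(0.077t) = 5, so 0.077t = ln 5 ≈ 1.6094.
t ≈ 1.6094/0.077 ≈ 20.9018.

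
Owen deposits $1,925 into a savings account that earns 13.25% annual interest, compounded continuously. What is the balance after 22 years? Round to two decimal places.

A = P·e^(rt) = 1,925·e^(0.1325·22) = 1,925·e^2.915.
e^2.915 ≈ 18.448812403, so A ≈ 35,513.9639.

$35,513.96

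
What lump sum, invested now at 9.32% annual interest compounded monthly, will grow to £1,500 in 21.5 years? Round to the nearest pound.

£204

Periodic rate = 9.32%/12 = 0.00776667; 258 periods.
P = 1,500/(1 + 0.0932/12)^258 ≈ 1,500/7.359990441 ≈ 203.8046.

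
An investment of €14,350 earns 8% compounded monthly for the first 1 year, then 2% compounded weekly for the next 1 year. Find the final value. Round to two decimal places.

After 1 years at 8%: 14,350 × 1.0829995068 ≈ 15,541.0429.
Then 1 years at 2%: 15,541.0429 × 1.0201974172 ≈ 15,854.9319.

€15,854.93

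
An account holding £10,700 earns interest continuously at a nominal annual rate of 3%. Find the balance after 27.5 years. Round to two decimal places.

A = P·e^(rt) = 10,700·e^(0.03·27.5) = 10,700·e^0.825.
e^0.825 ≈ 2.2818807653, so A ≈ 24,416.1242.

£24,416.12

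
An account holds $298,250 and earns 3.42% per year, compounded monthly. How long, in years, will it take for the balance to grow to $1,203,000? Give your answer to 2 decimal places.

40.84 years

(1 + 0.00285)^(12t) = 1,203,000/298,250 = 4.0335.
12t·ln(1 + 0.00285) = ln(4.0335); 12t = 1.3946/0.00284595 ≈ 490.0449.
t ≈ 40.8371 years.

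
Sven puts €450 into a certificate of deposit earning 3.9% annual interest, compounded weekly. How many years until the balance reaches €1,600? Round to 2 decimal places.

(1 + 0.00075)^(52t) = 1,600/450 = 3.5556.
52t·ln(1 + 0.00075) = ln(3.5556); 52t = 1.2685/0.000749719 ≈ 1691.9826.
t ≈ 32.5381 years.

32.54 years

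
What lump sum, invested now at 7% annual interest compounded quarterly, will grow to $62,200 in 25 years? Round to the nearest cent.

$10,973.59

Growth factor = (1 + 0.0175)^100 ≈ 5.6681559381.
P = 62,200/5.6681559381 ≈ 10,973.5866.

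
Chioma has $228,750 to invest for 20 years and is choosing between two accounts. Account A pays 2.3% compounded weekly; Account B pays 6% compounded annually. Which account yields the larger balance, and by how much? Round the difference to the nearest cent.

Account B, by $371,312.17

Account A growth factor: (1 + 0.023/52)^1040 ≈ 1.58391289162; balance ≈ 362,320.0740.
Account B growth factor: (1 + 0.06)^20 ≈ 3.20713547221; balance ≈ 733,632.2393.
Account B is larger by 371,312.1653.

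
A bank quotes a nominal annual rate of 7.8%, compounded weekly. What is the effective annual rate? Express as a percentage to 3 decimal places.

One year is 52 periods at 0.0015 each: (1 + 0.0015)^52 ≈ 1.081059.
EAR = 1.081059 − 1 ≈ 8.10595%.

8.106%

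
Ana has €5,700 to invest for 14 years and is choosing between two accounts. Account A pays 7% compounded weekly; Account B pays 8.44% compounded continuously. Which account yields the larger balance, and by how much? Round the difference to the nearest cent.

Account B, by €3,402.24

Account A growth factor: (1 + 0.07/52)^728 ≈ 2.6627008797; balance ≈ 15,177.3950.
Account B growth factor: e^(0.0844·14) = e^1.1816 ≈ 3.2595853694; balance ≈ 18,579.6366.
Account B is larger by 3,402.2416.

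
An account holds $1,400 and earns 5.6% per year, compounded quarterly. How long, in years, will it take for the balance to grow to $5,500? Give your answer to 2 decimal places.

We need (1 + 0.014)^(4t) = 3.9286, so 4t = ln 3.9286 / ln 1.014 ≈ 98.4165.
t ≈ 98.4165/4 = 24.6041 years.

24.60 years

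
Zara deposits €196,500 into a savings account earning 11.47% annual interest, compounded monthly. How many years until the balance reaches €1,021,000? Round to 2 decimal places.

(1 + 0.00955833)^(12t) = 1,021,000/196,500 = 5.1959.
12t·ln(1 + 0.00955833) = ln(5.1959); 12t = 1.6479/0.00951294 ≈ 173.2246.
t ≈ 14.4354 years.

14.44 years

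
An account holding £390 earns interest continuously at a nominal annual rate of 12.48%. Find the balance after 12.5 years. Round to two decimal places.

A = P·e^(rt) = 390·e^(0.1248·12.5) = 390·e^1.56.
e^1.56 ≈ 4.758821245, so A ≈ 1,855.9403.

£1,855.94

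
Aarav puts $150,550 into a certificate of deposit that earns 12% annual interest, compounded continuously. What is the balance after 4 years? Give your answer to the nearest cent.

A = P·e^(rt) = 150,550·e^(0.12·4) = 150,550·e^0.48.
e^0.48 ≈ 1.61607440219, so A ≈ 243,300.0013.

$243,300.00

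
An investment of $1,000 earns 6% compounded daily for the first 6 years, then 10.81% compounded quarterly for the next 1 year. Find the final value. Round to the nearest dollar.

$1,595

After 6 years at 6%: 1,000 × 1.433287009 ≈ 1,433.2870.
Then 1 years at 10.81%: 1,433.2870 × 1.112561588 ≈ 1,594.6201.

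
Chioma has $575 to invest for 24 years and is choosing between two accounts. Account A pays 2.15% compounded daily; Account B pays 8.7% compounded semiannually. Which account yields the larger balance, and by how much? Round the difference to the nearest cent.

Account B, by $3,475.92

A: (1 + 0.0215/365)^8760 ≈ 1.67528752, so 575 × 1.67528752 ≈ 963.2903.
B: (1 + 0.0435)^48 ≈ 7.720363757, so 575 × 7.720363757 ≈ 4,439.2092.
Difference ≈ 3,475.9188 in favor of B.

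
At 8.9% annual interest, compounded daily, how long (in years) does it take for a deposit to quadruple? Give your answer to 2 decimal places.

(1 + 0.000243836)^(365t) = 4.
365t = ln 4 / ln(1 + 0.000243836) ≈ 1.3863/0.000243806 ≈ 5686.0576.
t ≈ 15.5782.

15.58 years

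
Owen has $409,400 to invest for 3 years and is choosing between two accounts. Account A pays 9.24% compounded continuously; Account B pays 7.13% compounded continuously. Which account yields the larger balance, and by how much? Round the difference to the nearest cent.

Account A growth factor: e^(0.0924·3) = e^0.2772 ≈ 1.31943023069; balance ≈ 540,174.7364.
Account B growth factor: e^(0.0713·3) = e^0.2139 ≈ 1.23849879872; balance ≈ 507,041.4082.
Account A is larger by 33,133.3282.

Account A, by $33,133.33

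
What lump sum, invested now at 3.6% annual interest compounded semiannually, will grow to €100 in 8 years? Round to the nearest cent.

Periodic rate = 3.6%/2 = 0.018; 16 periods.
P = 100/(1 + 0.018)^16 ≈ 100/1.3303455 ≈ 75.1684.

€75.17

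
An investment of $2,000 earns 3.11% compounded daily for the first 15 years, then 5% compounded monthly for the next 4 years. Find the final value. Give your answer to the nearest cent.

$3,893.12

Phase 1: 2,000·(1 + 0.0311/365)^5475 ≈ 3,188.7446.
Phase 2: 3,188.7446·(1 + 0.05/12)^48 ≈ 3,893.1235.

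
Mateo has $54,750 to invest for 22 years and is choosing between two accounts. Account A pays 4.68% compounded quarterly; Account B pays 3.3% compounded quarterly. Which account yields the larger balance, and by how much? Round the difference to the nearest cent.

Account A growth factor: (1 + 0.0117)^88 ≈ 2.78326141855; balance ≈ 152,383.5627.
Account B growth factor: (1 + 0.00825)^88 ≈ 2.060650315; balance ≈ 112,820.6047.
Account A is larger by 39,562.9579.

Account A, by $39,562.96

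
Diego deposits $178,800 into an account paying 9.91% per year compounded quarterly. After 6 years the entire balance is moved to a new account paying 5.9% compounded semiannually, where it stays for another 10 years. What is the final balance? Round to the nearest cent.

$575,412.19

After 6 years at 9.91%: 178,800 × 1.79922106788 ≈ 321,700.7269.
Then 10 years at 5.9%: 321,700.7269 × 1.78865680466 ≈ 575,412.1943.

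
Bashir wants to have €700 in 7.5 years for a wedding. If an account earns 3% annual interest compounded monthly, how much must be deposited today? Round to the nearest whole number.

€559

Growth factor = (1 + 0.0025)^90 ≈ 1.25197114.
P = 700/1.25197114 ≈ 559.1183.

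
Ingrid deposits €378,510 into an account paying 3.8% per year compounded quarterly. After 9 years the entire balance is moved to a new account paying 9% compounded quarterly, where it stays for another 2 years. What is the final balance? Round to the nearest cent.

€635,640.45

After 9 years at 3.8%: 378,510 × 1.4054896055 ≈ 531,991.8706.
Then 2 years at 9%: 531,991.8706 × 1.19483114181 ≈ 635,640.4542.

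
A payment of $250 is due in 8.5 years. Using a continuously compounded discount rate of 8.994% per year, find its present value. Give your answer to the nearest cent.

$116.39

P = A·e^(−rt) = 250·e^(−0.76449).
e^(−0.76449) ≈ 0.465571312, so P ≈ 116.3928.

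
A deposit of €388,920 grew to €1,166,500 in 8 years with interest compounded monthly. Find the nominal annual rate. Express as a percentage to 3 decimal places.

(1 + r/12)^96 = 1,166,500/388,920 = 2.99933.
1 + r/12 = 2.99933^(1/96) ≈ 1.011507, so r/12 ≈ 0.0115073.
r ≈ 12·0.0115073 = 13.80871%.

13.809%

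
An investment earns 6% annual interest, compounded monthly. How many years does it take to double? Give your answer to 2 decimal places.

11.58 years

(1 + 0.005)^(12t) = 2.
12t = ln 2 / ln(1 + 0.005) ≈ 0.69315/0.00498754 ≈ 138.9757.
t ≈ 11.5813.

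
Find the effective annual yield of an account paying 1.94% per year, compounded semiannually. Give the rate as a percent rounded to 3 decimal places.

1.949%

EAR = (1 + 1.94%/2)^2 − 1 = (1 + 0.0097)^2 − 1.
(1 + 0.0097)^2 ≈ 1.019494, so EAR ≈ 1.94941%.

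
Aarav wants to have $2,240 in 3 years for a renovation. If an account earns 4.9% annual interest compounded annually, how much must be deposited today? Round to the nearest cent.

$1,940.54

Annual rate = 4.9% = 0.049; 3 periods.
P = 2,240/(1 + 0.049)^3 ≈ 2,240/1.154320649 ≈ 1,940.5353.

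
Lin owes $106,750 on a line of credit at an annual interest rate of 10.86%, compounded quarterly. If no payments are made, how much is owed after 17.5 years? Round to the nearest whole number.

$696,208

Periodic rate = 10.86%/4 = 0.02715; periods = 4·17.5 = 70.
A = 106,750·(1 + 0.02715)^70 ≈ 106,750·6.52185192345 ≈ 696,207.6928.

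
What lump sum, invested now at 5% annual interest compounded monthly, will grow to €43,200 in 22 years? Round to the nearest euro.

€14,413

Periodic rate = 5%/12 = 0.00416667; 264 periods.
P = 43,200/(1 + 0.05/12)^264 ≈ 43,200/2.9973083799 ≈ 14,412.9314.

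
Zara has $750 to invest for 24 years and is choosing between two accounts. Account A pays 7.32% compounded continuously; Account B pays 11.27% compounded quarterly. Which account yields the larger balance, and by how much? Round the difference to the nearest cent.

Account B, by $6,456.42

Account A growth factor: e^(0.0732·24) = e^1.7568 ≈ 5.793867323; balance ≈ 4,345.4005.
Account B growth factor: (1 + 0.028175)^96 ≈ 14.402431648; balance ≈ 10,801.8237.
Account B is larger by 6,456.4232.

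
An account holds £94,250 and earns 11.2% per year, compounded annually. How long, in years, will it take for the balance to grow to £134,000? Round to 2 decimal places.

We need (1 + 0.112)^t = 1.4218, so t = ln 1.4218 / ln 1.112 ≈ 3.3147.

3.31 years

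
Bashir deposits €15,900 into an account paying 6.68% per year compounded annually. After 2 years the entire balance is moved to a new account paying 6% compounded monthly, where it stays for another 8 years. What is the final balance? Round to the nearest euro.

€29,208

Phase 1: 15,900·(1 + 0.0668)^2 ≈ 18,095.1896.
Phase 2: 18,095.1896·(1 + 0.005)^96 ≈ 29,208.2184.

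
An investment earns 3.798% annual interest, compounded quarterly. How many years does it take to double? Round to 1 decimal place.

(1 + 0.009495)^(4t) = 2.
4t = ln 2 / ln(1 + 0.009495) ≈ 0.69315/0.00945021 ≈ 73.3473.
t ≈ 18.3368.

18.3 years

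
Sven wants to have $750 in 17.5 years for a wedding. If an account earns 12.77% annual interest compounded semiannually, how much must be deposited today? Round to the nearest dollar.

$86

Growth factor = (1 + 0.06385)^35 ≈ 8.72597425.
P = 750/8.72597425 ≈ 85.9503.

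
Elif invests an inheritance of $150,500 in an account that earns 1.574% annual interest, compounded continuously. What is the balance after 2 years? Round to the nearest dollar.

$155,313

A = P·e^(rt) = 150,500·e^(0.01574·2) = 150,500·e^0.03148.
e^0.03148 ≈ 1.03198073577, so A ≈ 155,313.1007.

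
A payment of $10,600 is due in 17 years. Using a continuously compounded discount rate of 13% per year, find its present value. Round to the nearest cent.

P = A·e^(−rt) = 10,600·e^(−2.21).
e^(−2.21) ≈ 0.10970064852, so P ≈ 1,162.8269.

$1,162.83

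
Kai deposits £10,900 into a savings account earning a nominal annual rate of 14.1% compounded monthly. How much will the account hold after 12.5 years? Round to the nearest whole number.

Growth factor = (1 + 0.01175)^150 ≈ 5.7674250519.
A ≈ 10,900 × 5.7674250519 ≈ 62,864.9331.

£62,865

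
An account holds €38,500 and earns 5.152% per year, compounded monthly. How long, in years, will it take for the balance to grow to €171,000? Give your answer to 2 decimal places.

29.00 years

(1 + 0.00429333)^(12t) = 171,000/38,500 = 4.4416.
12t·ln(1 + 0.00429333) = ln(4.4416); 12t = 1.491/0.00428414 ≈ 348.0288.
t ≈ 29.0024 years.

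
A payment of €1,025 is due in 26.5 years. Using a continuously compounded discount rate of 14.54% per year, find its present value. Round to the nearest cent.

€21.74

P = A·e^(−rt) = 1,025·e^(−3.8531).
e^(−3.8531) ≈ 0.0212138714, so P ≈ 21.7442.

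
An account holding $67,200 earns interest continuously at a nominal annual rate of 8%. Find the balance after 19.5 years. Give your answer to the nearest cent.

$319,792.79

A = P·e^(rt) = 67,200·e^(0.08·19.5) = 67,200·e^1.56.
e^1.56 ≈ 4.75882124514, so A ≈ 319,792.7877.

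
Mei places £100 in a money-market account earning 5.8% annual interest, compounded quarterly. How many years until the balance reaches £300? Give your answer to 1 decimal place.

19.1 years

(1 + 0.0145)^(4t) = 300/100 = 3.
4t·ln(1 + 0.0145) = ln(3); 4t = 1.0986/0.0143959 ≈ 76.3144.
t ≈ 19.0786 years.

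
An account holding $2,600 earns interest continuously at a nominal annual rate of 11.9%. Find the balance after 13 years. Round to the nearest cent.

A = P·e^(rt) = 2,600·e^(0.119·13) = 2,600·e^1.547.
e^1.547 ≈ 4.6973569525, so A ≈ 12,213.1281.

$12,213.13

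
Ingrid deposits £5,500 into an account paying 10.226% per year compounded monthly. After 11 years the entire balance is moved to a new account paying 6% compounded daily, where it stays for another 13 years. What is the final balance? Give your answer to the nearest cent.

Phase 1: 5,500·(1 + 0.10226/12)^132 ≈ 16,858.2863.
Phase 2: 16,858.2863·(1 + 0.06/365)^4745 ≈ 36,773.5268.

£36,773.53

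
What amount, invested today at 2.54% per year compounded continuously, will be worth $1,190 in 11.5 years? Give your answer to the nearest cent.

P = A·e^(−rt) = 1,190·e^(−0.2921).
e^(−0.2921) ≈ 0.7466938629, so P ≈ 888.5657.

$888.57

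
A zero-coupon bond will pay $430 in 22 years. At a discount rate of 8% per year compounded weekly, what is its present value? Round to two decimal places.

$74.08

Growth factor = (1 + 0.08/52)^1144 ≈ 5.80458162.
P = 430/5.80458162 ≈ 74.0794.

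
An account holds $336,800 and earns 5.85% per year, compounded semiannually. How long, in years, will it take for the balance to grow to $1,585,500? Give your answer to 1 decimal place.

26.9 years

We need (1 + 0.02925)^(2t) = 4.7075, so 2t = ln 4.7075 / ln 1.02925 ≈ 53.7338.
t ≈ 53.7338/2 = 26.8669 years.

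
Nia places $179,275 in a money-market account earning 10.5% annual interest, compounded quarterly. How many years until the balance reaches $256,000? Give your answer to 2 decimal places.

We need (1 + 0.02625)^(4t) = 1.428, so 4t = ln 1.428 / ln 1.02625 ≈ 13.7490.
t ≈ 13.7490/4 = 3.4373 years.

3.44 years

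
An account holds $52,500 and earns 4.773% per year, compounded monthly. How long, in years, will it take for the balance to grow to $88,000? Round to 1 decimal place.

(1 + 0.0039775)^(12t) = 88,000/52,500 = 1.6762.
12t·ln(1 + 0.0039775) = ln(1.6762); 12t = 0.51652/0.00396961 ≈ 130.1195.
t ≈ 10.8433 years.

10.8 years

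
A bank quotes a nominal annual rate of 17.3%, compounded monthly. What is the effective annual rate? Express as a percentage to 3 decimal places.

18.740%

EAR = (1 + 17.3%/12)^12 − 1 = (1 + 0.0144167)^12 − 1.
(1 + 0.0144167)^12 ≈ 1.187399, so EAR ≈ 18.73985%.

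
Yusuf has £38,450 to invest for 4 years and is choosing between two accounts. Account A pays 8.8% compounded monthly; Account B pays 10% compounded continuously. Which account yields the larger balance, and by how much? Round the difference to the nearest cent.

Account B, by £2,758.45

A: (1 + 0.088/12)^48 ≈ 1.4200834092, so 38,450 × 1.4200834092 ≈ 54,602.2071.
B: e^(0.1·4) = e^0.4 ≈ 1.4918246976, so 38,450 × 1.4918246976 ≈ 57,360.6596.
Difference ≈ 2,758.4525 in favor of B.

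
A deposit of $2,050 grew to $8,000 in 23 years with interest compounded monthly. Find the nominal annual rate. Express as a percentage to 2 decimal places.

5.93%

(1 + r/12)^276 = 8,000/2,050 = 3.90244.
1 + r/12 = 3.90244^(1/276) ≈ 1.004946, so r/12 ≈ 0.00494553.
r ≈ 12·0.00494553 = 5.93463%.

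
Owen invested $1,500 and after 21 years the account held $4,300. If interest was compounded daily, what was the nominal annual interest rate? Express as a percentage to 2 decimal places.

5.02%

(1 + r/365)^7665 = 4,300/1,500 = 2.86667.
1 + r/365 = 2.86667^(1/7665) ≈ 1.000137, so r/365 ≈ 0.000137407.
r ≈ 365·0.000137407 = 5.01534%.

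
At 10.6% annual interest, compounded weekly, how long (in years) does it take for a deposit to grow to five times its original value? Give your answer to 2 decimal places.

15.20 years

(1 + 0.00203846)^(52t) = 5.
52t = ln 5 / ln(1 + 0.00203846) ≈ 1.6094/0.00203639 ≈ 790.3400.
t ≈ 15.1988.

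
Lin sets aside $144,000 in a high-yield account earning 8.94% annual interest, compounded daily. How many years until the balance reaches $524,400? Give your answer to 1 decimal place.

14.5 years

(1 + 0.000244932)^(365t) = 524,400/144,000 = 3.6417.
365t·ln(1 + 0.000244932) = ln(3.6417); 365t = 1.2924/0.000244902 ≈ 5277.3926.
t ≈ 14.4586 years.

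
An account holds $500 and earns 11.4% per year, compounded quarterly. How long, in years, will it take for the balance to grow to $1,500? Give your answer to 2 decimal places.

9.77 years

(1 + 0.0285)^(4t) = 1,500/500 = 3.
4t·ln(1 + 0.0285) = ln(3); 4t = 1.0986/0.0281014 ≈ 39.0945.
t ≈ 9.7736 years.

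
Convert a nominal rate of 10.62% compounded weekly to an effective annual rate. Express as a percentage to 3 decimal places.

EAR = (1 + 10.62%/52)^52 − 1 = (1 + 0.00204231)^52 − 1.
(1 + 0.00204231)^52 ≈ 1.111924, so EAR ≈ 11.19238%.

11.192%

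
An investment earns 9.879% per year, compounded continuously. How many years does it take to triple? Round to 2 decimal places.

e^(0.09879t) = 3, so 0.09879t = ln 3 ≈ 1.0986.
t ≈ 1.0986/0.09879 ≈ 11.1207.

11.12 years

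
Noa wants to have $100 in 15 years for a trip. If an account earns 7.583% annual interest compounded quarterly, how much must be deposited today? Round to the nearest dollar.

Growth factor = (1 + 0.0189575)^60 ≈ 3.0857747.
P = 100/3.0857747 ≈ 32.4068.

$32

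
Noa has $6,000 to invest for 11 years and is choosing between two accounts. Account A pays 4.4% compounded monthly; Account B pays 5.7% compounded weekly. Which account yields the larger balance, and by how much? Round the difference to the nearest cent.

Account B, by $1,501.36

Account A growth factor: (1 + 0.044/12)^132 ≈ 1.621116047; balance ≈ 9,726.6963.
Account B growth factor: (1 + 0.057/52)^572 ≈ 1.8713434712; balance ≈ 11,228.0608.
Account B is larger by 1,501.3645.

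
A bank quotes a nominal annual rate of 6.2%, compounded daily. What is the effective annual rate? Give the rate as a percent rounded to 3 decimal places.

One year is 365 periods at 0.000169863 each: (1 + 0.000169863)^365 ≈ 1.063957.
EAR = 1.063957 − 1 ≈ 6.39567%.

6.396%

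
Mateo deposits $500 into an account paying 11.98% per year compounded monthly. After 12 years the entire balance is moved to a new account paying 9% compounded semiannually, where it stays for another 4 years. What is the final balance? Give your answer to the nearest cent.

Phase 1: 500·(1 + 0.1198/12)^144 ≈ 2,090.3347.
Phase 2: 2,090.3347·(1 + 0.045)^8 ≈ 2,972.6663.

$2,972.67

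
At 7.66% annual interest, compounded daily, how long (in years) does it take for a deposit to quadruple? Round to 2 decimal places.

(1 + 0.000209863)^(365t) = 4.
365t = ln 4 / ln(1 + 0.000209863) ≈ 1.3863/0.000209841 ≈ 6606.4039.
t ≈ 18.0997.

18.10 years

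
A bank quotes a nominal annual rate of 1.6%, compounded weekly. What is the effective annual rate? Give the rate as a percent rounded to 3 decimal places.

1.613%

One year is 52 periods at 0.000307692 each: (1 + 0.000307692)^52 ≈ 1.016126.
EAR = 1.016126 − 1 ≈ 1.61262%.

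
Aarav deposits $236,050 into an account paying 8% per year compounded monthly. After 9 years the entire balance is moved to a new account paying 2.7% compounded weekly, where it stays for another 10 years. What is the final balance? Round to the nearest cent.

After 9 years at 8%: 236,050 × 2.04953023579 ≈ 483,791.6122.
Then 10 years at 2.7%: 483,791.6122 × 1.30987266225 ≈ 633,705.4070.

$633,705.41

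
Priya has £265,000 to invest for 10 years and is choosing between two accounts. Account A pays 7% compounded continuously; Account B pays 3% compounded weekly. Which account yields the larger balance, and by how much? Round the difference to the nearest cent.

Account A growth factor: e^(0.07·10) = e^0.7 ≈ 2.01375270747; balance ≈ 533,644.4675.
Account B growth factor: (1 + 0.03/52)^520 ≈ 1.34974204283; balance ≈ 357,681.6414.
Account A is larger by 175,962.8261.

Account A, by £175,962.83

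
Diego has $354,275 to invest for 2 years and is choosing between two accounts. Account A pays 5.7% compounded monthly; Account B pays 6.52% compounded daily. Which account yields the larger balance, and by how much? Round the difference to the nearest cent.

Account B, by $6,667.83

A: (1 + 0.00475)^24 ≈ 1.12044967956, so 354,275 × 1.12044967956 ≈ 396,947.3102.
B: (1 + 0.0652/365)^730 ≈ 1.13927073857, so 354,275 × 1.13927073857 ≈ 403,615.1409.
Difference ≈ 6,667.8307 in favor of B.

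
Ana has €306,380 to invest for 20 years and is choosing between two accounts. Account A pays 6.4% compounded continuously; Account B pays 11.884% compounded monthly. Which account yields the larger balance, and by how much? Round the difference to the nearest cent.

Account A growth factor: e^(0.064·20) = e^1.28 ≈ 3.596639725569; balance ≈ 1,101,938.4791.
Account B growth factor: (1 + 0.11884/12)^240 ≈ 10.64518852543; balance ≈ 3,261,472.8604.
Account B is larger by 2,159,534.3813.

Account B, by €2,159,534.38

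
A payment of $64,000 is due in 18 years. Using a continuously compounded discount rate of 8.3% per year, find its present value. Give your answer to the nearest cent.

$14,366.27

P = A·e^(−rt) = 64,000·e^(−1.494).
e^(−1.494) ≈ 0.2244729655, so P ≈ 14,366.2698.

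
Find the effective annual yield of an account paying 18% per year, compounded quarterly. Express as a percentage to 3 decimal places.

One year is 4 periods at 0.045 each: (1 + 0.045)^4 ≈ 1.192519.
EAR = 1.192519 − 1 ≈ 19.25186%.

19.252%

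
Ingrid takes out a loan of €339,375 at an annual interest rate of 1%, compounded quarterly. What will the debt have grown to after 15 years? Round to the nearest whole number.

Growth factor = (1 + 0.0025)^60 ≈ 1.16161678156.
A ≈ 339,375 × 1.16161678156 ≈ 394,223.6952.

€394,224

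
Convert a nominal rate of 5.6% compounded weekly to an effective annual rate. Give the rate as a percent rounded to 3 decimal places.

5.757%

One year is 52 periods at 0.00107692 each: (1 + 0.00107692)^52 ≈ 1.057566.
EAR = 1.057566 − 1 ≈ 5.75658%.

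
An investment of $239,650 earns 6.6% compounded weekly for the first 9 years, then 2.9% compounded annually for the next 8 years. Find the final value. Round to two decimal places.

After 9 years at 6.6%: 239,650 × 1.81053676602 ≈ 433,895.1360.
Then 8 years at 2.9%: 433,895.1360 × 1.25696445909 ≈ 545,390.7649.

$545,390.76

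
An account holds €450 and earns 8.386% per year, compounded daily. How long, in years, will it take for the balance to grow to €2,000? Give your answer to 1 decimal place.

17.8 years

We need (1 + 0.000229753)^(365t) = 4.4444, so 365t = ln 4.4444 / ln 1.00023 ≈ 6493.1621.
t ≈ 6493.1621/365 = 17.7895 years.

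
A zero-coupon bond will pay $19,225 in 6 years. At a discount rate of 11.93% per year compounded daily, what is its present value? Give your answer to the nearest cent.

$9,398.30

Periodic rate = 11.93%/365 = 0.000326849; 2190 periods.
P = 19,225/(1 + 0.1193/365)^2190 ≈ 19,225/2.045583433 ≈ 9,398.2967.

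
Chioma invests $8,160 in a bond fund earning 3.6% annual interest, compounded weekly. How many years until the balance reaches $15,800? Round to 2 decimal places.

18.36 years

(1 + 0.000692308)^(52t) = 15,800/8,160 = 1.9363.
52t·ln(1 + 0.000692308) = ln(1.9363); 52t = 0.66077/0.000692068 ≈ 954.7698.
t ≈ 18.3610 years.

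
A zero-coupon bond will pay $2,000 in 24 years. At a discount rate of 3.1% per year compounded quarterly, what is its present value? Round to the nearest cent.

Growth factor = (1 + 0.00775)^96 ≈ 2.098309057.
P = 2,000/2.098309057 ≈ 953.1484.

$953.15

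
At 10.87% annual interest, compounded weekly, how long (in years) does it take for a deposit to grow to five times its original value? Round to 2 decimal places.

(1 + 0.00209038)^(52t) = 5.
52t = ln 5 / ln(1 + 0.00209038) ≈ 1.6094/0.0020882 ≈ 770.7287.
t ≈ 14.8217.

14.82 years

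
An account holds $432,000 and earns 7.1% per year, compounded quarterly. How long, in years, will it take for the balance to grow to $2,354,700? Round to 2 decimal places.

We need (1 + 0.01775)^(4t) = 5.4507, so 4t = ln 5.4507 / ln 1.01775 ≈ 96.3802.
t ≈ 96.3802/4 = 24.0951 years.

24.10 years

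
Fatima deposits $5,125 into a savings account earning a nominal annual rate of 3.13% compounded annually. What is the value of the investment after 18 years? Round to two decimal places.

Annual rate = 3.13% = 0.0313; years = 18.
A = 5,125·(1 + 0.0313)^18 ≈ 5,125·1.741527431 ≈ 8,925.3281.

$8,925.33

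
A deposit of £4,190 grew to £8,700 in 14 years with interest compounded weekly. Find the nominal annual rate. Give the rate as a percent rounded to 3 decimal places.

5.221%

The 728-period growth factor is 8,700/4,190 = 2.07637.
r/52 = 2.07637^(1/728) − 1 ≈ 0.00100411, so r ≈ 52·0.00100411 = 5.22135%.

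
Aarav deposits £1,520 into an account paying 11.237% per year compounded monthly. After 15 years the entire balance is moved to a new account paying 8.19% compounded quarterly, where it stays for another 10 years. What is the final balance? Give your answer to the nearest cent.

£18,304.48

After 15 years at 11.237%: 1,520 × 5.3532670511 ≈ 8,136.9659.
Then 10 years at 8.19%: 8,136.9659 × 2.2495455249 ≈ 18,304.4753.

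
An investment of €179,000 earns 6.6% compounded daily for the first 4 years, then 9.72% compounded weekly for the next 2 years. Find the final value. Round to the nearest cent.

Phase 1: 179,000·(1 + 0.066/365)^1460 ≈ 233,075.3846.
Phase 2: 233,075.3846·(1 + 0.0972/52)^104 ≈ 283,037.8055.

€283,037.81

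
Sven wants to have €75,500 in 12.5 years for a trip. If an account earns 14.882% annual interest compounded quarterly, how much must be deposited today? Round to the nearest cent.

€12,153.93

Growth factor = (1 + 0.037205)^50 ≈ 6.2119805056.
P = 75,500/6.2119805056 ≈ 12,153.9338.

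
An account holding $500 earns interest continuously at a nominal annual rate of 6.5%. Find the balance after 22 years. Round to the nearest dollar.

$2,089

A = P·e^(rt) = 500·e^(0.065·22) = 500·e^1.43.
e^1.43 ≈ 4.178699192, so A ≈ 2,089.3496.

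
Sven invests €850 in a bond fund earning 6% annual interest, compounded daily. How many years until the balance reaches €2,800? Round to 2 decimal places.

We need (1 + 0.000164384)^(365t) = 3.2941, so 365t = ln 3.2941 / ln 1.000164 ≈ 7252.7710.
t ≈ 7252.7710/365 = 19.8706 years.

19.87 years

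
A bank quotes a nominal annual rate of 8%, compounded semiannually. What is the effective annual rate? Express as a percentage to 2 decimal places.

EAR = (1 + 8%/2)^2 − 1 = (1 + 0.04)^2 − 1.
(1 + 0.04)^2 ≈ 1.0816, so EAR ≈ 8.16000%.

8.16%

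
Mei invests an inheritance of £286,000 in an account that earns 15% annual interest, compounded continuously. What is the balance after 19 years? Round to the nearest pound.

£4,944,306

A = P·e^(rt) = 286,000·e^(0.15·19) = 286,000·e^2.85.
e^2.85 ≈ 17.28778184057, so A ≈ 4,944,305.6064.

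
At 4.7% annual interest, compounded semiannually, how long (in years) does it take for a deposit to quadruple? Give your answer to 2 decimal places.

(1 + 0.0235)^(2t) = 4.
2t = ln 4 / ln(1 + 0.0235) ≈ 1.3863/0.0232281 ≈ 59.6817.
t ≈ 29.8409.

29.84 years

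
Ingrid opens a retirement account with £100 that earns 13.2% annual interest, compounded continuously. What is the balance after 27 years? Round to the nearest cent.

£3,530.41

A = P·e^(rt) = 100·e^(0.132·27) = 100·e^3.564.
e^3.564 ≈ 35.30413161, so A ≈ 3,530.4132.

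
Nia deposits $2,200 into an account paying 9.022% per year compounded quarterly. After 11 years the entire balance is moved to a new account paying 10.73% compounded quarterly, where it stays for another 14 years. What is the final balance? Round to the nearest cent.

$25,848.58

Phase 1: 2,200·(1 + 0.022555)^44 ≈ 5,869.9777.
Phase 2: 5,869.9777·(1 + 0.026825)^56 ≈ 25,848.5835.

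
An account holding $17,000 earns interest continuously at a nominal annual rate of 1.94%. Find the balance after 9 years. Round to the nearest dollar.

$20,243

A = P·e^(rt) = 17,000·e^(0.0194·9) = 17,000·e^0.1746.
e^0.1746 ≈ 1.1907698134, so A ≈ 20,243.0868.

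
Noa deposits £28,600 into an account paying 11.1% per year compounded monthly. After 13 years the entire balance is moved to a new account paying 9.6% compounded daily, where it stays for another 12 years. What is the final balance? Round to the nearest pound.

£380,552

After 13 years at 11.1%: 28,600 × 4.2053898372 ≈ 120,274.1493.
Then 12 years at 9.6%: 120,274.1493 × 3.16403632534 ≈ 380,551.7775.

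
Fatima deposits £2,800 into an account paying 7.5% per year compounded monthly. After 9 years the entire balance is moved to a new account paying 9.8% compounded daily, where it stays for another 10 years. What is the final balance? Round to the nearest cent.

After 9 years at 7.5%: 2,800 × 1.9599116057 ≈ 5,487.7525.
Then 10 years at 9.8%: 5,487.7525 × 2.6641057875 ≈ 14,619.9532.

£14,619.95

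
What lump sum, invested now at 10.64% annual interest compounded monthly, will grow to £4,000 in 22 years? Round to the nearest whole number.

£389

Growth factor = (1 + 0.1064/12)^264 ≈ 10.282911.
P = 4,000/10.282911 ≈ 388.9949.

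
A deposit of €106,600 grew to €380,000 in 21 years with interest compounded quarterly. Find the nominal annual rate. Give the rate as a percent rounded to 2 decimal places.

The 84-period growth factor is 380,000/106,600 = 3.56473.
r/4 = 3.56473^(1/84) − 1 ≈ 0.0152471, so r ≈ 4·0.0152471 = 6.09883%.

6.10%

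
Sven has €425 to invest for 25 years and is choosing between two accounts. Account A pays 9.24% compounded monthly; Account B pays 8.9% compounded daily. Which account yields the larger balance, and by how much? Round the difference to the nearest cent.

Account A growth factor: (1 + 0.0077)^300 ≈ 9.985678248; balance ≈ 4,243.9133.
Account B growth factor: (1 + 0.089/365)^9125 ≈ 9.250973387; balance ≈ 3,931.6637.
Account A is larger by 312.2496.

Account A, by €312.25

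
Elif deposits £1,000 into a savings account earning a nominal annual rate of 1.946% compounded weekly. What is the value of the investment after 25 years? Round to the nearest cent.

Periodic rate = 1.946%/52 = 0.000374231; periods = 52·25 = 1300.
A = 1,000·(1 + 0.01946/52)^1300 ≈ 1,000·1.62646507 ≈ 1,626.4651.

£1,626.47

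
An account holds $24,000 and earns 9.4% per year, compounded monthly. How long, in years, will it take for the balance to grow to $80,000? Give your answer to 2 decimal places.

12.86 years

(1 + 0.00783333)^(12t) = 80,000/24,000 = 3.3333.
12t·ln(1 + 0.00783333) = ln(3.3333); 12t = 1.204/0.00780281 ≈ 154.2999.
t ≈ 12.8583 years.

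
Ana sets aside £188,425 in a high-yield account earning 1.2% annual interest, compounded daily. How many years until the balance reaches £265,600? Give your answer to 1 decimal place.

28.6 years

(1 + 0.0000328767)^(365t) = 265,600/188,425 = 1.4096.
365t·ln(1 + 0.0000328767) = ln(1.4096); 365t = 0.34329/3.28762e-05 ≈ 10441.9508.
t ≈ 28.6081 years.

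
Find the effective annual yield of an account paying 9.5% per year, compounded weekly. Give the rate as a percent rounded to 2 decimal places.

9.96%

EAR = (1 + 9.5%/52)^52 − 1 = (1 + 0.00182692)^52 − 1.
(1 + 0.00182692)^52 ≈ 1.099564, so EAR ≈ 9.95635%.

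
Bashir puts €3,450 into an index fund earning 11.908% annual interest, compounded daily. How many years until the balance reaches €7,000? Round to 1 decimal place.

5.9 years

We need (1 + 0.000326247)^(365t) = 2.029, so 365t = ln 2.029 / ln 1.000326 ≈ 2169.0690.
t ≈ 2169.0690/365 = 5.9427 years.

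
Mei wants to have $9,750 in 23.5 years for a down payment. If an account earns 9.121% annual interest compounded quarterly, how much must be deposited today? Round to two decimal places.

$1,171.05

Growth factor = (1 + 0.0228025)^94 ≈ 8.325827398.
P = 9,750/8.325827398 ≈ 1,171.0548.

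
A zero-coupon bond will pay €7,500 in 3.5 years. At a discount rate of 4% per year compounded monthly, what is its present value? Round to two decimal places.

Periodic rate = 4%/12 = 0.00333333; 42 periods.
P = 7,500/(1 + 0.04/12)^42 ≈ 7,500/1.150006028 ≈ 6,521.7049.

€6,521.70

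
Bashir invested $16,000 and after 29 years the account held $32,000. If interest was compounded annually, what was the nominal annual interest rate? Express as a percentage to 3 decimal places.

The 29-period growth factor is 32,000/16,000 = 2.
r = 2^(1/29) − 1 ≈ 0.0241896, i.e. 2.41896%.

2.419%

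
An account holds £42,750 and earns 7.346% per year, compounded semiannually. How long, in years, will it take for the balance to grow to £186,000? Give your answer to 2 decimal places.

20.38 years

We need (1 + 0.03673)^(2t) = 4.3509, so 2t = ln 4.3509 / ln 1.03673 ≈ 40.7628.
t ≈ 40.7628/2 = 20.3814 years.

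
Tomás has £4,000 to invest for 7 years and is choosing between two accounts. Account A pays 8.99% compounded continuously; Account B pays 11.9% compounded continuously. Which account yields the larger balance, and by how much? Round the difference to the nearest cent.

Account A growth factor: e^(0.0899·7) = e^0.6293 ≈ 1.876296712; balance ≈ 7,505.1868.
Account B growth factor: e^(0.119·7) = e^0.833 ≈ 2.300209027; balance ≈ 9,200.8361.
Account B is larger by 1,695.6493.

Account B, by £1,695.65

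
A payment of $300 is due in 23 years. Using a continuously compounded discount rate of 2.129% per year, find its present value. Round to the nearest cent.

$183.85

P = A·e^(−rt) = 300·e^(−0.48967).
e^(−0.48967) ≈ 0.612828594, so P ≈ 183.8486.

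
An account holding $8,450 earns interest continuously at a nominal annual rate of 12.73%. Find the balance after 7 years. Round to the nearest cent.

A = P·e^(rt) = 8,450·e^(0.1273·7) = 8,450·e^0.8911.
e^0.8911 ≈ 2.4378097677, so A ≈ 20,599.4925.

$20,599.49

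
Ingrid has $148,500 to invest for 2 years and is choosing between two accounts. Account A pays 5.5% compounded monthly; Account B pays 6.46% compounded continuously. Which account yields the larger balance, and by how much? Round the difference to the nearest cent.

Account A growth factor: (1 + 0.055/12)^24 ≈ 1.11599756748; balance ≈ 165,725.6388.
Account B growth factor: e^(0.0646·2) = e^0.1292 ≈ 1.13791768495; balance ≈ 168,980.7762.
Account B is larger by 3,255.1374.

Account B, by $3,255.14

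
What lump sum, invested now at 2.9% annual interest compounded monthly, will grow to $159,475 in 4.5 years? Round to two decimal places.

Periodic rate = 2.9%/12 = 0.00241667; 54 periods.
P = 159,475/(1 + 0.029/12)^54 ≈ 159,475/1.13921857414 ≈ 139,986.3061.

$139,986.31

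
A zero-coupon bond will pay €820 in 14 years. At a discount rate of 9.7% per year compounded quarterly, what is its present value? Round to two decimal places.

€214.33

Growth factor = (1 + 0.02425)^56 ≈ 3.82590751.
P = 820/3.82590751 ≈ 214.3282.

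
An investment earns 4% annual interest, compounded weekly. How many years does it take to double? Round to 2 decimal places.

(1 + 0.000769231)^(52t) = 2.
52t = ln 2 / ln(1 + 0.000769231) ≈ 0.69315/0.000768935 ≈ 901.4379.
t ≈ 17.3353.

17.34 years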